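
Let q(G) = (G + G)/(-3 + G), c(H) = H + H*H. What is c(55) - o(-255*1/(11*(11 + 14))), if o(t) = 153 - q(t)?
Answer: 105389/36 ≈ 2927.5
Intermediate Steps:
c(H) = H + H**2
q(G) = 2*G/(-3 + G) (q(G) = (2*G)/(-3 + G) = 2*G/(-3 + G))
o(t) = 153 - 2*t/(-3 + t)
c(55) - o(-255*1/(11*(11 + 14))) = 55*(1 + 55) - (-459 + 151*(-255*1/(11*(11 + 14))))/(-3 - 255*1/(11*(11 + 14))) = 55*56 - (-459 + 151*(-255/(25*11)))/(-3 - 255/(25*11)) = 3080 - (-459 + 151*(-255/275))/(-3 - 255/275) = 3080 - (-459 + 151*(-255*1/275))/(-3 - 255*1/275) = 3080 - (-459 + 151*(-51/55))/(-3 - 51/55) = 3080 - (-459 - 7701/55)/(-216/55) = 3080 - (-55)*(-32946)/(216*55) = 3080 - 1*5491/36 = 3080 - 5491/36 = 105389/36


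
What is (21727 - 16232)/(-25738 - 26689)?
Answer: -5495/52427 ≈ -0.10481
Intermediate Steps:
(21727 - 16232)/(-25738 - 26689) = 5495/(-52427) = 5495*(-1/52427) = -5495/52427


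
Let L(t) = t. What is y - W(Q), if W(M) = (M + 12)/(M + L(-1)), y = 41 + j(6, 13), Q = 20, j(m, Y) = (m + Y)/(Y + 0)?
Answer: 10072/247 ≈ 40.777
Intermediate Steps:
j(m, Y) = (Y + m)/Y
y = 552/13 (y = 41 + (13 + 6)/13 = 41 + (1/13)*19 = 41 + 19/13 = 552/13 ≈ 42.462)
W(M) = (12 + M)/(-1 + M) (W(M) = (M + 12)/(M - 1) = (12 + M)/(-1 + M))
y - W(Q) = 552/13 - (12 + 20)/(-1 + 20) = 552/13 - 32/19 = 10072/247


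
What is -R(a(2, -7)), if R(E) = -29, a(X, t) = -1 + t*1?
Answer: 29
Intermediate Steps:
a(X, t) = -1 + t
-R(a(2, -7)) = -1*(-29) = 29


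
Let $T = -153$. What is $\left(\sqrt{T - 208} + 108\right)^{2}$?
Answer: $11303 + 4104 i \approx 11303.0 + 4104.0 i$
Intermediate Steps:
$\left(\sqrt{T - 208} + 108\right)^{2} = \left(\sqrt{-153 - 208} + 108\right)^{2} = \left(\sqrt{-361} + 108\right)^{2} = \left(19 i + 108\right)^{2} = \left(108 + 19 i\right)^{2}$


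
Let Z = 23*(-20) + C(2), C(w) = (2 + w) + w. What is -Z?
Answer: 454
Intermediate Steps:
C(w) = 2 + 2*w
Z = -454 (Z = 23*(-20) + (2 + 2*2) = -460 + (2 + 4) = -460 + 6 = -454)
-Z = -1*(-454) = 454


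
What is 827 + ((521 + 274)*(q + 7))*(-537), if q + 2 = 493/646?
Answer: -93462959/38 ≈ -2.4596e+6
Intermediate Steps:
q = -47/38 (q = -2 + 493/646 = -2 + 493*(1/646) = -2 + 29/38 = -47/38 ≈ -1.2368)
827 + ((521 + 274)*(q + 7))*(-537) = 827 + ((521 + 274)*(-47/38 + 7))*(-537) = 827 + (795*(219/38))*(-537) = 827 + (174105/38)*(-537) = 827 - 93494385/38 = -93462959/38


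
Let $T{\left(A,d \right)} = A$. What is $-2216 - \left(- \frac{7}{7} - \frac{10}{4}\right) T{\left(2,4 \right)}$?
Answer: $-2209$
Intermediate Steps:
$-2216 - \left(- \frac{7}{7} - \frac{10}{4}\right) T{\left(2,4 \right)} = -2216 - \left(- \frac{7}{7} - \frac{10}{4}\right) 2 = -2216 - \left(\left(-7\right) \frac{1}{7} - \frac{5}{2}\right) 2 = -2216 - \left(-1 - \frac{5}{2}\right) 2 = -2216 - \left(- \frac{7}{2}\right) 2 = -2216 - -7 = -2216 + 7 = -2209$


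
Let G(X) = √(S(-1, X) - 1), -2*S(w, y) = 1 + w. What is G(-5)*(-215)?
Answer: -215*I ≈ -215.0*I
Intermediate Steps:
S(w, y) = -½ - w/2 (S(w, y) = -(1 + w)/2 = -½ - w/2)
G(X) = I (G(X) = √((-½ - ½*(-1)) - 1) = √((-½ + ½) - 1) = √(0 - 1) = √(-1) = I)
G(-5)*(-215) = I*(-215) = -215*I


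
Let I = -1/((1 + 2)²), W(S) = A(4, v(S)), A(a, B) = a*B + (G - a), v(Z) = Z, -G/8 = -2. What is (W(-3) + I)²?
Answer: 1/81 ≈ 0.012346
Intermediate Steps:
G = 16 (G = -8*(-2) = 16)
A(a, B) = 16 - a + B*a (A(a, B) = a*B + (16 - a) = B*a + (16 - a) = 16 - a + B*a)
W(S) = 12 + 4*S (W(S) = 16 - 1*4 + S*4 = 16 - 4 + 4*S = 12 + 4*S)
I = -⅑ (I = -1/(3²) = -1/9 = -1*⅑ = -⅑ ≈ -0.11111)
(W(-3) + I)² = ((12 + 4*(-3)) - ⅑)² = ((12 - 12) - ⅑)² = (0 - ⅑)² = (-⅑)² = 1/81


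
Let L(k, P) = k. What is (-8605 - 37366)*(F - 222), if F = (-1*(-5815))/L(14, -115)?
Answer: -124443497/14 ≈ -8.8888e+6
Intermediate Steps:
F = 5815/14 (F = -1*(-5815)/14 = 5815*(1/14) = 5815/14 ≈ 415.36)
(-8605 - 37366)*(F - 222) = (-8605 - 37366)*(5815/14 - 222) = -45971*2707/14 = -124443497/14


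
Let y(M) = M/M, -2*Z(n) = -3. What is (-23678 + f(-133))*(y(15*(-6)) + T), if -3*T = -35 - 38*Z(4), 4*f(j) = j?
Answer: -3003425/4 ≈ -7.5086e+5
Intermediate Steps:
Z(n) = 3/2 (Z(n) = -1/2*(-3) = 3/2)
y(M) = 1
f(j) = j/4
T = 92/3 (T = -(-35 - 38*3/2)/3 = -(-35 - 57)/3 = -1/3*(-92) = 92/3 ≈ 30.667)
(-23678 + f(-133))*(y(15*(-6)) + T) = (-23678 + (1/4)*(-133))*(1 + 92/3) = (-23678 - 133/4)*(95/3) = -94845/4*95/3 = -3003425/4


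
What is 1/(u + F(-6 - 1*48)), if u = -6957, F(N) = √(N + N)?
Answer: -773/5377773 - 2*I*√3/16133319 ≈ -0.00014374 - 2.1472e-7*I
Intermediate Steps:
F(N) = √2*√N (F(N) = √(2*N) = √2*√N)
1/(u + F(-6 - 1*48)) = 1/(-6957 + √2*√(-6 - 1*48)) = 1/(-6957 + √2*√(-6 - 48)) = 1/(-6957 + √2*√(-54)) = 1/(-6957 + √2*(3*I*√6)) = 1/(-6957 + 6*I*√3)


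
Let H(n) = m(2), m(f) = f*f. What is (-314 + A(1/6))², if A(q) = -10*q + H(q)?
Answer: 874225/9 ≈ 97136.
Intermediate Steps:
m(f) = f²
H(n) = 4 (H(n) = 2² = 4)
A(q) = 4 - 10*q (A(q) = -10*q + 4 = 4 - 10*q)
(-314 + A(1/6))² = (-314 + (4 - 10/6))² = (-314 + (4 - 10*⅙))² = (-314 + (4 - 5/3))² = (-314 + 7/3)² = (-935/3)² = 874225/9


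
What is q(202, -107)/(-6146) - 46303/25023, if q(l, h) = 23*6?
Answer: -17266/9219 ≈ -1.8729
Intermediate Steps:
q(l, h) = 138
q(202, -107)/(-6146) - 46303/25023 = 138/(-6146) - 46303/25023 = 138*(-1/6146) - 46303*1/25023 = -69/3073 - 2437/1317 = -17266/9219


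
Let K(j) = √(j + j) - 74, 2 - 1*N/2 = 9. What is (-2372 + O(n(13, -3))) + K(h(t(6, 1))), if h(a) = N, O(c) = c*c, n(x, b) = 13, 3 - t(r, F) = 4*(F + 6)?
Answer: -2277 + 2*I*√7 ≈ -2277.0 + 5.2915*I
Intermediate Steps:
N = -14 (N = 4 - 2*9 = 4 - 18 = -14)
t(r, F) = -21 - 4*F (t(r, F) = 3 - 4*(F + 6) = 3 - 4*(6 + F) = 3 - (24 + 4*F) = 3 + (-24 - 4*F) = -21 - 4*F)
O(c) = c²
h(a) = -14
K(j) = -74 + √2*√j (K(j) = √(2*j) - 74 = √2*√j - 74 = -74 + √2*√j)
(-2372 + O(n(13, -3))) + K(h(t(6, 1))) = (-2372 + 13²) + (-74 + √2*√(-14)) = (-2372 + 169) + (-74 + √2*(I*√14)) = -2203 + (-74 + 2*I*√7) = -2277 + 2*I*√7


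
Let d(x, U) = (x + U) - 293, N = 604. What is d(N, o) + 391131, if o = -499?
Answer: 390943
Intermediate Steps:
d(x, U) = -293 + U + x (d(x, U) = (U + x) - 293 = -293 + U + x)
d(N, o) + 391131 = (-293 - 499 + 604) + 391131 = -188 + 391131 = 390943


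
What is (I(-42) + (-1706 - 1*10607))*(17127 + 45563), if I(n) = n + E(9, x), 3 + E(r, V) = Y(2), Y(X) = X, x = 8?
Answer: -774597640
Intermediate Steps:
E(r, V) = -1 (E(r, V) = -3 + 2 = -1)
I(n) = -1 + n (I(n) = n - 1 = -1 + n)
(I(-42) + (-1706 - 1*10607))*(17127 + 45563) = ((-1 - 42) + (-1706 - 1*10607))*(17127 + 45563) = (-43 + (-1706 - 10607))*62690 = (-43 - 12313)*62690 = -12356*62690 = -774597640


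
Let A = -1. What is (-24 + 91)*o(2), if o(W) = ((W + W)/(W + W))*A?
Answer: -67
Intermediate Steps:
o(W) = -1 (o(W) = ((W + W)/(W + W))*(-1) = ((2*W)/((2*W)))*(-1) = ((2*W)*(1/(2*W)))*(-1) = 1*(-1) = -1)
(-24 + 91)*o(2) = (-24 + 91)*(-1) = 67*(-1) = -67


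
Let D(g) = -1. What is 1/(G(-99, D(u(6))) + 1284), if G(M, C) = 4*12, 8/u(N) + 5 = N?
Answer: 1/1332 ≈ 0.00075075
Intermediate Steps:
u(N) = 8/(-5 + N)
G(M, C) = 48
1/(G(-99, D(u(6))) + 1284) = 1/(48 + 1284) = 1/1332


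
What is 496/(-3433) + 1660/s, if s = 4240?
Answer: 179787/727796 ≈ 0.24703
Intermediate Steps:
496/(-3433) + 1660/s = 496/(-3433) + 1660/4240 = 496*(-1/3433) + 1660*(1/4240) = -496/3433 + 83/212 = 179787/727796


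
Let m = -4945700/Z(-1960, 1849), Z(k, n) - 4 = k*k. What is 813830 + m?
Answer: 781601909405/960401 ≈ 8.1383e+5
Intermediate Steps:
Z(k, n) = 4 + k² (Z(k, n) = 4 + k*k = 4 + k²)
m = -1236425/960401 (m = -4945700/(4 + (-1960)²) = -4945700/(4 + 3841600) = -4945700/3841604 = -4945700*1/3841604 = -1236425/960401 ≈ -1.2874)
813830 + m = 813830 - 1236425/960401 = 781601909405/960401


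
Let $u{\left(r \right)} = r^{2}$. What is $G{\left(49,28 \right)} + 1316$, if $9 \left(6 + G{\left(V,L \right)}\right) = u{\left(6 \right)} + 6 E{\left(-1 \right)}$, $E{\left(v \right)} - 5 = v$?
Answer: $\frac{3950}{3} \approx 1316.7$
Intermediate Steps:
$E{\left(v \right)} = 5 + v$
$G{\left(V,L \right)} = \frac{2}{3}$ ($G{\left(V,L \right)} = -6 + \frac{6^{2} + 6 \left(5 - 1\right)}{9} = -6 + \frac{36 + 6 \cdot 4}{9} = -6 + \frac{36 + 24}{9} = -6 + \frac{1}{9} \cdot 60 = -6 + \frac{20}{3} = \frac{2}{3}$)
$G{\left(49,28 \right)} + 1316 = \frac{2}{3} + 1316 = \frac{3950}{3}$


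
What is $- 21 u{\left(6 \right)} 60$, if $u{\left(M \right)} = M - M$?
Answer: $0$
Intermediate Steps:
$u{\left(M \right)} = 0$
$- 21 u{\left(6 \right)} 60 = \left(-21\right) 0 \cdot 60 = 0 \cdot 60 = 0$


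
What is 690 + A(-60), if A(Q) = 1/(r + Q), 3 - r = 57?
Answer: 78659/114 ≈ 689.99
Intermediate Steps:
r = -54 (r = 3 - 1*57 = 3 - 57 = -54)
A(Q) = 1/(-54 + Q)
690 + A(-60) = 690 + 1/(-54 - 60) = 690 + 1/(-114) = 690 - 1/114 = 78659/114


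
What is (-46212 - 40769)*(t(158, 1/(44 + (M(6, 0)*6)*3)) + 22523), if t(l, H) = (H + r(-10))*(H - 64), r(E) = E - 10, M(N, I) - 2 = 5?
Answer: -59833570671001/28900 ≈ -2.0704e+9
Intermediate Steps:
M(N, I) = 7 (M(N, I) = 2 + 5 = 7)
r(E) = -10 + E
t(l, H) = (-64 + H)*(-20 + H) (t(l, H) = (H + (-10 - 10))*(H - 64) = (H - 20)*(-64 + H) = (-20 + H)*(-64 + H) = (-64 + H)*(-20 + H))
(-46212 - 40769)*(t(158, 1/(44 + (M(6, 0)*6)*3)) + 22523) = (-46212 - 40769)*((1280 + (1/(44 + (7*6)*3))**2 - 84/(44 + (7*6)*3)) + 22523) = -86981*((1280 + (1/(44 + 42*3))**2 - 84/(44 + 42*3)) + 22523) = -86981*((1280 + (1/(44 + 126))**2 - 84/(44 + 126)) + 22523) = -86981*((1280 + (1/170)**2 - 84/170) + 22523) = -86981*((1280 + (1/170)**2 - 84*1/170) + 22523) = -86981*((1280 + 1/28900 - 42/85) + 22523) = -86981*(36977721/28900 + 22523) = -86981*687892421/28900 = -59833570671001/28900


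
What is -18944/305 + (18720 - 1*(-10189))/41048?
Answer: -768796067/12519640 ≈ -61.407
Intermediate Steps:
-18944/305 + (18720 - 1*(-10189))/41048 = -18944*1/305 + (18720 + 10189)*(1/41048) = -18944/305 + 28909*(1/41048) = -18944/305 + 28909/41048 = -768796067/12519640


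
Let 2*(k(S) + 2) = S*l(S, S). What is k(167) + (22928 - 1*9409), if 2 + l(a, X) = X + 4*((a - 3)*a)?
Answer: 18349773/2 ≈ 9.1749e+6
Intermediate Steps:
l(a, X) = -2 + X + 4*a*(-3 + a) (l(a, X) = -2 + (X + 4*((a - 3)*a)) = -2 + (X + 4*((-3 + a)*a)) = -2 + (X + 4*(a*(-3 + a))) = -2 + (X + 4*a*(-3 + a)) = -2 + X + 4*a*(-3 + a))
k(S) = -2 + S*(-2 - 11*S + 4*S²)/2 (k(S) = -2 + (S*(-2 + S - 12*S + 4*S²))/2 = -2 + (S*(-2 - 11*S + 4*S²))/2 = -2 + S*(-2 - 11*S + 4*S²)/2)
k(167) + (22928 - 1*9409) = (-2 + (½)*167*(-2 - 11*167 + 4*167²)) + (22928 - 1*9409) = (-2 + (½)*167*(-2 - 1837 + 4*27889)) + (22928 - 9409) = (-2 + (½)*167*(-2 - 1837 + 111556)) + 13519 = (-2 + (½)*167*109717) + 13519 = (-2 + 18322739/2) + 13519 = 18322735/2 + 13519 = 18349773/2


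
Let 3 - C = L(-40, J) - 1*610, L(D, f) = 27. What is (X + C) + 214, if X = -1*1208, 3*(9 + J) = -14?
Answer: -408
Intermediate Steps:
J = -41/3 (J = -9 + (⅓)*(-14) = -9 - 14/3 = -41/3 ≈ -13.667)
C = 586 (C = 3 - (27 - 1*610) = 3 - (27 - 610) = 3 - 1*(-583) = 3 + 583 = 586)
X = -1208
(X + C) + 214 = (-1208 + 586) + 214 = -622 + 214 = -408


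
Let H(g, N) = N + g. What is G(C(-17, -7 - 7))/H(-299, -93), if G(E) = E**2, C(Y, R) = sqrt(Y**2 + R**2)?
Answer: -485/392 ≈ -1.2372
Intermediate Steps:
C(Y, R) = sqrt(R**2 + Y**2)
G(C(-17, -7 - 7))/H(-299, -93) = (sqrt((-7 - 7)**2 + (-17)**2))**2/(-93 - 299) = (sqrt((-14)**2 + 289))**2/(-392) = (sqrt(196 + 289))**2*(-1/392) = (sqrt(485))**2*(-1/392) = 485*(-1/392) = -485/392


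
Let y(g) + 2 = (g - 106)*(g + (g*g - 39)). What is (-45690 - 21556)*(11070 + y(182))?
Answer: -170761802560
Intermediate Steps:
y(g) = -2 + (-106 + g)*(-39 + g + g²) (y(g) = -2 + (g - 106)*(g + (g*g - 39)) = -2 + (-106 + g)*(g + (g² - 39)) = -2 + (-106 + g)*(g + (-39 + g²)) = -2 + (-106 + g)*(-39 + g + g²))
(-45690 - 21556)*(11070 + y(182)) = (-45690 - 21556)*(11070 + (4132 + 182³ - 145*182 - 105*182²)) = -67246*(11070 + (4132 + 6028568 - 26390 - 105*33124)) = -67246*(11070 + (4132 + 6028568 - 26390 - 3478020)) = -67246*(11070 + 2528290) = -67246*2539360 = -170761802560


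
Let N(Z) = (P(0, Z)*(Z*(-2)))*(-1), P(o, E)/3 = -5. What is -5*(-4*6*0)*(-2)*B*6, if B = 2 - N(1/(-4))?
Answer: 0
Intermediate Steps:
P(o, E) = -15 (P(o, E) = 3*(-5) = -15)
N(Z) = -30*Z (N(Z) = -15*Z*(-2)*(-1) = -(-30)*Z*(-1) = (30*Z)*(-1) = -30*Z)
B = -11/2 (B = 2 - (-30)/(-4) = 2 - (-30)*(-1)/4 = 2 - 1*15/2 = 2 - 15/2 = -11/2 ≈ -5.5000)
-5*(-4*6*0)*(-2)*B*6 = -5*(-4*6*0)*(-2)*(-11)/2*6 = -5*-24*0*(-2)*(-11)/2*6 = -5*0*(-2)*(-11)/2*6 = -0*(-11)/2*6 = -5*0*6 = 0*6 = 0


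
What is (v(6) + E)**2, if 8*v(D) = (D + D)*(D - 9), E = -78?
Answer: 27225/4 ≈ 6806.3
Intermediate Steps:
v(D) = D*(-9 + D)/4 (v(D) = ((D + D)*(D - 9))/8 = ((2*D)*(-9 + D))/8 = (2*D*(-9 + D))/8 = D*(-9 + D)/4)
(v(6) + E)**2 = ((1/4)*6*(-9 + 6) - 78)**2 = ((1/4)*6*(-3) - 78)**2 = (-9/2 - 78)**2 = (-165/2)**2 = 27225/4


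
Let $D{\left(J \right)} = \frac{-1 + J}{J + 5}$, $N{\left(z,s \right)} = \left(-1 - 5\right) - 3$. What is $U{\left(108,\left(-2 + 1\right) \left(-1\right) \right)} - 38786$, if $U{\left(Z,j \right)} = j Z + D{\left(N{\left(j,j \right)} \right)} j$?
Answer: $- \frac{77351}{2} \approx -38676.0$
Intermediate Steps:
$N{\left(z,s \right)} = -9$ ($N{\left(z,s \right)} = -6 - 3 = -9$)
$D{\left(J \right)} = \frac{-1 + J}{5 + J}$
$U{\left(Z,j \right)} = \frac{5 j}{2} + Z j$ ($U{\left(Z,j \right)} = j Z + \frac{-1 - 9}{5 - 9} j = Z j + \frac{1}{-4} \left(-10\right) j = Z j + \left(- \frac{1}{4}\right) \left(-10\right) j = Z j + \frac{5 j}{2} = \frac{5 j}{2} + Z j$)
$U{\left(108,\left(-2 + 1\right) \left(-1\right) \right)} - 38786 = \frac{\left(-2 + 1\right) \left(-1\right) \left(5 + 2 \cdot 108\right)}{2} - 38786 = \frac{\left(-1\right) \left(-1\right) \left(5 + 216\right)}{2} - 38786 = \frac{1}{2} \cdot 1 \cdot 221 - 38786 = \frac{221}{2} - 38786 = - \frac{77351}{2}$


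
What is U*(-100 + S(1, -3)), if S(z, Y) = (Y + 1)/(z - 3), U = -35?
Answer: 3465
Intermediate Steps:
S(z, Y) = (1 + Y)/(-3 + z)
U*(-100 + S(1, -3)) = -35*(-100 + (1 - 3)/(-3 + 1)) = -35*(-100 - 2/(-2)) = -35*(-100 - ½*(-2)) = -35*(-100 + 1) = -35*(-99) = 3465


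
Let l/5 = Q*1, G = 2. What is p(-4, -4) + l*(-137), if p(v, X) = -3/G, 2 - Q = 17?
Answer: 20547/2 ≈ 10274.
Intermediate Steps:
Q = -15 (Q = 2 - 1*17 = 2 - 17 = -15)
l = -75 (l = 5*(-15*1) = 5*(-15) = -75)
p(v, X) = -3/2
p(-4, -4) + l*(-137) = -3/2 - 75*(-137) = -3/2 + 10275 = 20547/2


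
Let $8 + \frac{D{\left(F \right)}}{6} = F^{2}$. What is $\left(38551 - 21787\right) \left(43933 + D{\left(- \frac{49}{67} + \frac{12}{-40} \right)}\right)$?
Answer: $\frac{82574608248726}{112225} \approx 7.358 \cdot 10^{8}$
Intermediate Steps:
$D{\left(F \right)} = -48 + 6 F^{2}$
$\left(38551 - 21787\right) \left(43933 + D{\left(- \frac{49}{67} + \frac{12}{-40} \right)}\right) = \left(38551 - 21787\right) \left(43933 - \left(48 - 6 \left(- \frac{49}{67} + \frac{12}{-40}\right)^{2}\right)\right) = 16764 \left(43933 - \left(48 - 6 \left(\left(-49\right) \frac{1}{67} + 12 \left(- \frac{1}{40}\right)\right)^{2}\right)\right) = 16764 \left(43933 - \left(48 - 6 \left(- \frac{49}{67} - \frac{3}{10}\right)^{2}\right)\right) = 16764 \left(43933 - \left(48 - 6 \left(- \frac{691}{670}\right)^{2}\right)\right) = 16764 \left(43933 + \left(-48 + 6 \cdot \frac{477481}{448900}\right)\right) = 16764 \left(43933 + \left(-48 + \frac{1432443}{224450}\right)\right) = 16764 \left(43933 - \frac{9341157}{224450}\right) = 16764 \cdot \frac{9851420693}{224450} = \frac{82574608248726}{112225}$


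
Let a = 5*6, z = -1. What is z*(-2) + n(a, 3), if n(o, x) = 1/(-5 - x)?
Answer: 15/8 ≈ 1.8750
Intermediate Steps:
a = 30
z*(-2) + n(a, 3) = -1*(-2) - 1/(5 + 3) = 2 - 1/8 = 2 - 1*⅛ = 2 - ⅛ = 15/8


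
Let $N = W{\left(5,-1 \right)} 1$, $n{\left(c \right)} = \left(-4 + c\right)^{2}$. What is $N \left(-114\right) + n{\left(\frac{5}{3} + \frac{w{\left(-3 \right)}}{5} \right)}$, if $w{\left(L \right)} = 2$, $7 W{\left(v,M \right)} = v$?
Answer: $- \frac{122363}{1575} \approx -77.691$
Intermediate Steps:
$W{\left(v,M \right)} = \frac{v}{7}$
$N = \frac{5}{7}$ ($N = \frac{1}{7} \cdot 5 \cdot 1 = \frac{5}{7} \cdot 1 = \frac{5}{7} \approx 0.71429$)
$N \left(-114\right) + n{\left(\frac{5}{3} + \frac{w{\left(-3 \right)}}{5} \right)} = \frac{5}{7} \left(-114\right) + \left(-4 + \left(\frac{5}{3} + \frac{2}{5}\right)\right)^{2} = - \frac{570}{7} + \left(-4 + \left(5 \cdot \frac{1}{3} + 2 \cdot \frac{1}{5}\right)\right)^{2} = - \frac{570}{7} + \left(-4 + \left(\frac{5}{3} + \frac{2}{5}\right)\right)^{2} = - \frac{570}{7} + \left(-4 + \frac{31}{15}\right)^{2} = - \frac{570}{7} + \left(- \frac{29}{15}\right)^{2} = - \frac{570}{7} + \frac{841}{225} = - \frac{122363}{1575}$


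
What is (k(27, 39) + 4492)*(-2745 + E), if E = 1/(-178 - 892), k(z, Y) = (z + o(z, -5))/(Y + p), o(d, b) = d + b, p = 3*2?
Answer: -593859623539/48150 ≈ -1.2334e+7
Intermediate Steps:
p = 6
o(d, b) = b + d
k(z, Y) = (-5 + 2*z)/(6 + Y) (k(z, Y) = (z + (-5 + z))/(Y + 6) = (-5 + 2*z)/(6 + Y))
E = -1/1070 (E = 1/(-1070) = -1/1070 ≈ -0.00093458)
(k(27, 39) + 4492)*(-2745 + E) = ((-5 + 2*27)/(6 + 39) + 4492)*(-2745 - 1/1070) = ((-5 + 54)/45 + 4492)*(-2937151/1070) = ((1/45)*49 + 4492)*(-2937151/1070) = (49/45 + 4492)*(-2937151/1070) = (202189/45)*(-2937151/1070) = -593859623539/48150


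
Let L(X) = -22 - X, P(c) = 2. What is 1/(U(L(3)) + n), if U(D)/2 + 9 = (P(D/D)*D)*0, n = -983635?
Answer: -1/983653 ≈ -1.0166e-6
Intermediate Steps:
U(D) = -18 (U(D) = -18 + 2*((2*D)*0) = -18 + 2*0 = -18 + 0 = -18)
1/(U(L(3)) + n) = 1/(-18 - 983635) = 1/(-983653) = -1/983653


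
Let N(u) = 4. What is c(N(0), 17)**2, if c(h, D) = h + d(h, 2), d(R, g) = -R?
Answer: 0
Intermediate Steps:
c(h, D) = 0 (c(h, D) = h - h = 0)
c(N(0), 17)**2 = 0**2 = 0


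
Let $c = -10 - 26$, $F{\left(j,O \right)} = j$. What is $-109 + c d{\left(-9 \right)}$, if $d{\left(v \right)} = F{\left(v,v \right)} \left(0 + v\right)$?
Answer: $-3025$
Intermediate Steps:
$d{\left(v \right)} = v^{2}$ ($d{\left(v \right)} = v \left(0 + v\right) = v v = v^{2}$)
$c = -36$ ($c = -10 - 26 = -36$)
$-109 + c d{\left(-9 \right)} = -109 - 36 \left(-9\right)^{2} = -109 - 2916 = -3025$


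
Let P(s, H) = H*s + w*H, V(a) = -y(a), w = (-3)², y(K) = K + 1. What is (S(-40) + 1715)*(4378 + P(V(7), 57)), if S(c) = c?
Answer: 7428625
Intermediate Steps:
y(K) = 1 + K
w = 9
V(a) = -1 - a (V(a) = -(1 + a) = -1 - a)
P(s, H) = 9*H + H*s (P(s, H) = H*s + 9*H = 9*H + H*s)
(S(-40) + 1715)*(4378 + P(V(7), 57)) = (-40 + 1715)*(4378 + 57*(9 + (-1 - 1*7))) = 1675*(4378 + 57*(9 + (-1 - 7))) = 1675*(4378 + 57*(9 - 8)) = 1675*(4378 + 57*1) = 1675*(4378 + 57) = 1675*4435 = 7428625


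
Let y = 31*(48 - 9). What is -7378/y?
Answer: -238/39 ≈ -6.1026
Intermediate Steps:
y = 1209 (y = 31*39 = 1209)
-7378/y = -7378/1209 = -7378*1/1209 = -238/39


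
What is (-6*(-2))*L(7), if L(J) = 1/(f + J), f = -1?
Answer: 2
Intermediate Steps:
L(J) = 1/(-1 + J)
(-6*(-2))*L(7) = (-6*(-2))/(-1 + 7) = 12/6 = 12*(1/6) = 2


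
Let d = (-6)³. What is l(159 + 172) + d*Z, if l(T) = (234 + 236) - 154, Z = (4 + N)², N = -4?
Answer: 316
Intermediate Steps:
d = -216
Z = 0 (Z = (4 - 4)² = 0² = 0)
l(T) = 316 (l(T) = 470 - 154 = 316)
l(159 + 172) + d*Z = 316 - 216*0 = 316 + 0 = 316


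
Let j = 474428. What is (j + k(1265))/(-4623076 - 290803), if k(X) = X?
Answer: -475693/4913879 ≈ -0.096806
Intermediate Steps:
(j + k(1265))/(-4623076 - 290803) = (474428 + 1265)/(-4623076 - 290803) = 475693/(-4913879) = 475693*(-1/4913879) = -475693/4913879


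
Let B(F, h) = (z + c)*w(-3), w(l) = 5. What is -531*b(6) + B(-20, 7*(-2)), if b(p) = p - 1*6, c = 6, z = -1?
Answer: 25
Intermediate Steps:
b(p) = -6 + p (b(p) = p - 6 = -6 + p)
B(F, h) = 25 (B(F, h) = (-1 + 6)*5 = 5*5 = 25)
-531*b(6) + B(-20, 7*(-2)) = -531*(-6 + 6) + 25 = -531*0 + 25 = 0 + 25 = 25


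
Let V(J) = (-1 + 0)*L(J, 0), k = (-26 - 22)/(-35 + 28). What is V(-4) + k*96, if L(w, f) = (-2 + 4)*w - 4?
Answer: 4692/7 ≈ 670.29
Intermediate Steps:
k = 48/7 (k = -48/(-7) = -48*(-⅐) = 48/7 ≈ 6.8571)
L(w, f) = -4 + 2*w (L(w, f) = 2*w - 4 = -4 + 2*w)
V(J) = 4 - 2*J (V(J) = (-1 + 0)*(-4 + 2*J) = -(-4 + 2*J) = 4 - 2*J)
V(-4) + k*96 = (4 - 2*(-4)) + (48/7)*96 = (4 + 8) + 4608/7 = 12 + 4608/7 = 4692/7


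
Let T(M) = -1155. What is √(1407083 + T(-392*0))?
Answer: 2*√351482 ≈ 1185.7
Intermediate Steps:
√(1407083 + T(-392*0)) = √(1407083 - 1155) = √1405928 = 2*√351482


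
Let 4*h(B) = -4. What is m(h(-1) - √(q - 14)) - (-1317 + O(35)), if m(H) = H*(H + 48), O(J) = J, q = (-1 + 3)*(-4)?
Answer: 1213 - 46*I*√22 ≈ 1213.0 - 215.76*I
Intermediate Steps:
q = -8 (q = 2*(-4) = -8)
h(B) = -1 (h(B) = (¼)*(-4) = -1)
m(H) = H*(48 + H)
m(h(-1) - √(q - 14)) - (-1317 + O(35)) = (-1 - √(-8 - 14))*(48 + (-1 - √(-8 - 14))) - (-1317 + 35) = (-1 - √(-22))*(48 + (-1 - √(-22))) - 1*(-1282) = (-1 - I*√22)*(48 + (-1 - I*√22)) + 1282 = (-1 - I*√22)*(47 - I*√22) + 1282 = 1282 + (-1 - I*√22)*(47 - I*√22)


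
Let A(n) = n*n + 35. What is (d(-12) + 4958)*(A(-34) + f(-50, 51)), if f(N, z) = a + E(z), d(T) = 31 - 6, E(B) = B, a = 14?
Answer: 6258648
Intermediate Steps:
d(T) = 25
f(N, z) = 14 + z
A(n) = 35 + n**2 (A(n) = n**2 + 35 = 35 + n**2)
(d(-12) + 4958)*(A(-34) + f(-50, 51)) = (25 + 4958)*((35 + (-34)**2) + (14 + 51)) = 4983*((35 + 1156) + 65) = 4983*(1191 + 65) = 4983*1256 = 6258648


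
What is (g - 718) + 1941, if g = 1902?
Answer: 3125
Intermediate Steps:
(g - 718) + 1941 = (1902 - 718) + 1941 = 1184 + 1941 = 3125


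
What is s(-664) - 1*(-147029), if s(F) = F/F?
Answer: 147030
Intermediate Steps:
s(F) = 1
s(-664) - 1*(-147029) = 1 - 1*(-147029) = 1 + 147029 = 147030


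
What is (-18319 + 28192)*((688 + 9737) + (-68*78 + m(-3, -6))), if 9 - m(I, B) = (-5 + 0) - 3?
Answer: 50727474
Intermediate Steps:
m(I, B) = 17 (m(I, B) = 9 - ((-5 + 0) - 3) = 9 - (-5 - 3) = 9 - 1*(-8) = 9 + 8 = 17)
(-18319 + 28192)*((688 + 9737) + (-68*78 + m(-3, -6))) = (-18319 + 28192)*((688 + 9737) + (-68*78 + 17)) = 9873*(10425 + (-5304 + 17)) = 9873*(10425 - 5287) = 9873*5138 = 50727474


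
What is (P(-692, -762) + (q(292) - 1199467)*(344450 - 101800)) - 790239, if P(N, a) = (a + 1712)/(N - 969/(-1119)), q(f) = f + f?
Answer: -74994497230827227/257793 ≈ -2.9091e+11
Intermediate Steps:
q(f) = 2*f
P(N, a) = (1712 + a)/(323/373 + N) (P(N, a) = (1712 + a)/(N - 969*(-1/1119)) = (1712 + a)/(N + 323/373) = (1712 + a)/(323/373 + N))
(P(-692, -762) + (q(292) - 1199467)*(344450 - 101800)) - 790239 = (373*(1712 - 762)/(323 + 373*(-692)) + (2*292 - 1199467)*(344450 - 101800)) - 790239 = (373*950/(323 - 258116) + (584 - 1199467)*242650) - 790239 = (373*950/(-257793) - 1198883*242650) - 790239 = (373*(-1/257793)*950 - 290908959950) - 790239 = (-354350/257793 - 290908959950) - 790239 = -74994293512744700/257793 - 790239 = -74994497230827227/257793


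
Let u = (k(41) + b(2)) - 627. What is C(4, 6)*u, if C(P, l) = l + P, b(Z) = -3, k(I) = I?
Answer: -5890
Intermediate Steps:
C(P, l) = P + l
u = -589 (u = (41 - 3) - 627 = 38 - 627 = -589)
C(4, 6)*u = (4 + 6)*(-589) = 10*(-589) = -5890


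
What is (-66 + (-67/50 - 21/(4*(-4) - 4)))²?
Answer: 43943641/10000 ≈ 4394.4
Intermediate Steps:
(-66 + (-67/50 - 21/(4*(-4) - 4)))² = (-66 + (-67*1/50 - 21/(-16 - 4)))² = (-66 + (-67/50 - 21/(-20)))² = (-66 + (-67/50 - 21*(-1/20)))² = (-66 + (-67/50 + 21/20))² = (-66 - 29/100)² = (-6629/100)² = 43943641/10000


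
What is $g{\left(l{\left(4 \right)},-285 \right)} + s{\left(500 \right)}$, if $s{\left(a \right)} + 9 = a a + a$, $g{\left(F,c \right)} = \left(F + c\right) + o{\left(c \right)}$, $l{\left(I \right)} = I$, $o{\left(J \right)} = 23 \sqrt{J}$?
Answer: $250210 + 23 i \sqrt{285} \approx 2.5021 \cdot 10^{5} + 388.28 i$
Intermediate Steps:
$g{\left(F,c \right)} = F + c + 23 \sqrt{c}$ ($g{\left(F,c \right)} = \left(F + c\right) + 23 \sqrt{c} = F + c + 23 \sqrt{c}$)
$s{\left(a \right)} = -9 + a + a^{2}$ ($s{\left(a \right)} = -9 + \left(a a + a\right) = -9 + \left(a^{2} + a\right) = -9 + \left(a + a^{2}\right) = -9 + a + a^{2}$)
$g{\left(l{\left(4 \right)},-285 \right)} + s{\left(500 \right)} = \left(4 - 285 + 23 \sqrt{-285}\right) + \left(-9 + 500 + 500^{2}\right) = \left(4 - 285 + 23 i \sqrt{285}\right) + \left(-9 + 500 + 250000\right) = \left(4 - 285 + 23 i \sqrt{285}\right) + 250491 = \left(-281 + 23 i \sqrt{285}\right) + 250491 = 250210 + 23 i \sqrt{285}$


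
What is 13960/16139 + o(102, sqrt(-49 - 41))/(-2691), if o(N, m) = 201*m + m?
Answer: 13960/16139 - 202*I*sqrt(10)/897 ≈ 0.86499 - 0.71213*I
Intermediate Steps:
o(N, m) = 202*m
13960/16139 + o(102, sqrt(-49 - 41))/(-2691) = 13960/16139 + (202*sqrt(-49 - 41))/(-2691) = 13960*(1/16139) + (202*sqrt(-90))*(-1/2691) = 13960/16139 + (202*(3*I*sqrt(10)))*(-1/2691) = 13960/16139 + (606*I*sqrt(10))*(-1/2691) = 13960/16139 - 202*I*sqrt(10)/897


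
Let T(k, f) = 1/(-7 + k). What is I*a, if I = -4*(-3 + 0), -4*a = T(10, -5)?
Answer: -1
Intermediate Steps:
a = -1/12 (a = -1/(4*(-7 + 10)) = -¼/3 = -¼*⅓ = -1/12 ≈ -0.083333)
I = 12 (I = -4*(-3) = 12)
I*a = 12*(-1/12) = -1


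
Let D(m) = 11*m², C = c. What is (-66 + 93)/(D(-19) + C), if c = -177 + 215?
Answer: 27/4009 ≈ 0.0067348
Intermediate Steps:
c = 38
C = 38
(-66 + 93)/(D(-19) + C) = (-66 + 93)/(11*(-19)² + 38) = 27/(11*361 + 38) = 27/(3971 + 38) = 27/4009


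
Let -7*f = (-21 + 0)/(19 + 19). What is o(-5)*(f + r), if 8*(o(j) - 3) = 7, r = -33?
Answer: -38781/304 ≈ -127.57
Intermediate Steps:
o(j) = 31/8 (o(j) = 3 + (⅛)*7 = 3 + 7/8 = 31/8)
f = 3/38 (f = -(-21 + 0)/(7*(19 + 19)) = -(-3)/38 = -⅐*(-21/38) = 3/38 ≈ 0.078947)
o(-5)*(f + r) = 31*(3/38 - 33)/8 = (31/8)*(-1251/38) = -38781/304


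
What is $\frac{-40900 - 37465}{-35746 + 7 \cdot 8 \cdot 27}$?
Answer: $\frac{78365}{34234} \approx 2.2891$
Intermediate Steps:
$\frac{-40900 - 37465}{-35746 + 7 \cdot 8 \cdot 27} = - \frac{78365}{-35746 + 56 \cdot 27} = - \frac{78365}{-35746 + 1512} = - \frac{78365}{-34234} = \left(-78365\right) \left(- \frac{1}{34234}\right) = \frac{78365}{34234}$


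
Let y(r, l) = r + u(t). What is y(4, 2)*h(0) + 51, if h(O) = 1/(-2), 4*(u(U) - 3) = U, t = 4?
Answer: 47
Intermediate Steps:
u(U) = 3 + U/4
y(r, l) = 4 + r (y(r, l) = r + (3 + (1/4)*4) = r + (3 + 1) = r + 4 = 4 + r)
h(O) = -1/2
y(4, 2)*h(0) + 51 = (4 + 4)*(-1/2) + 51 = 8*(-1/2) + 51 = -4 + 51 = 47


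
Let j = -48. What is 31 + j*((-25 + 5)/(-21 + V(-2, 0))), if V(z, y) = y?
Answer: -103/7 ≈ -14.714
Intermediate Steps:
31 + j*((-25 + 5)/(-21 + V(-2, 0))) = 31 - 48*(-25 + 5)/(-21 + 0) = 31 - (-960)/(-21) = 31 - (-960)*(-1)/21 = 31 - 48*20/21 = 31 - 320/7 = -103/7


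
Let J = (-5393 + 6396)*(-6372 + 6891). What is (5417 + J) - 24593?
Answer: 501381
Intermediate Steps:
J = 520557 (J = 1003*519 = 520557)
(5417 + J) - 24593 = (5417 + 520557) - 24593 = 525974 - 24593 = 501381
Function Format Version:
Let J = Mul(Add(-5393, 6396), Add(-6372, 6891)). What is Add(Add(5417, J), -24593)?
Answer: 501381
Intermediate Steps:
J = 520557 (J = Mul(1003, 519) = 520557)
Add(Add(5417, J), -24593) = Add(Add(5417, 520557), -24593) = Add(525974, -24593) = 501381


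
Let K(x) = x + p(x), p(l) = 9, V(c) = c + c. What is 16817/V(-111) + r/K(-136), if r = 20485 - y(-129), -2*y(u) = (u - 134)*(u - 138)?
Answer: -7238980/14097 ≈ -513.51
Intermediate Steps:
V(c) = 2*c
K(x) = 9 + x (K(x) = x + 9 = 9 + x)
y(u) = -(-138 + u)*(-134 + u)/2 (y(u) = -(u - 134)*(u - 138)/2 = -(-134 + u)*(-138 + u)/2 = -(-138 + u)*(-134 + u)/2)
r = 111191/2 (r = 20485 - (-9246 + 136*(-129) - ½*(-129)²) = 20485 - (-9246 - 17544 - ½*16641) = 20485 - (-9246 - 17544 - 16641/2) = 20485 - 1*(-70221/2) = 20485 + 70221/2 = 111191/2 ≈ 55596.)
16817/V(-111) + r/K(-136) = 16817/((2*(-111))) + 111191/(2*(9 - 136)) = 16817/(-222) + (111191/2)/(-127) = 16817*(-1/222) + (111191/2)*(-1/127) = -16817/222 - 111191/254 = -7238980/14097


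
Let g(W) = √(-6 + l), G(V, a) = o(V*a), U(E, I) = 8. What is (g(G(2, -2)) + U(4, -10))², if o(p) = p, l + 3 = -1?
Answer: (8 + I*√10)² ≈ 54.0 + 50.596*I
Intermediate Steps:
l = -4 (l = -3 - 1 = -4)
G(V, a) = V*a
g(W) = I*√10 (g(W) = √(-6 - 4) = √(-10) = I*√10)
(g(G(2, -2)) + U(4, -10))² = (I*√10 + 8)² = (8 + I*√10)²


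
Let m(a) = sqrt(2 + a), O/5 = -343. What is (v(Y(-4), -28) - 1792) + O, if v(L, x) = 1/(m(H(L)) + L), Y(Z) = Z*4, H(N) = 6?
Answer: -108719/31 - sqrt(2)/124 ≈ -3507.1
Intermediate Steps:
O = -1715 (O = 5*(-343) = -1715)
Y(Z) = 4*Z
v(L, x) = 1/(L + 2*sqrt(2)) (v(L, x) = 1/(sqrt(2 + 6) + L) = 1/(sqrt(8) + L) = 1/(2*sqrt(2) + L) = 1/(L + 2*sqrt(2)))
(v(Y(-4), -28) - 1792) + O = (1/(4*(-4) + 2*sqrt(2)) - 1792) - 1715 = (1/(-16 + 2*sqrt(2)) - 1792) - 1715 = (-1792 + 1/(-16 + 2*sqrt(2))) - 1715 = -3507 + 1/(-16 + 2*sqrt(2))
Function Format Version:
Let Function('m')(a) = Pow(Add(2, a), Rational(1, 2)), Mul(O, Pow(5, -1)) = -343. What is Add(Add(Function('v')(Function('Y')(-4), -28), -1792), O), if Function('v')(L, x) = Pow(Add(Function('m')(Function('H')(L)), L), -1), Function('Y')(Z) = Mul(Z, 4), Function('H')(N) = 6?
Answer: Add(Rational(-108719, 31), Mul(Rational(-1, 124), Pow(2, Rational(1, 2)))) ≈ -3507.1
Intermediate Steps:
O = -1715 (O = Mul(5, -343) = -1715)
Function('Y')(Z) = Mul(4, Z)
Function('v')(L, x) = Pow(Add(L, Mul(2, Pow(2, Rational(1, 2)))), -1) (Function('v')(L, x) = Pow(Add(Pow(Add(2, 6), Rational(1, 2)), L), -1) = Pow(Add(Pow(8, Rational(1, 2)), L), -1) = Pow(Add(Mul(2, Pow(2, Rational(1, 2))), L), -1) = Pow(Add(L, Mul(2, Pow(2, Rational(1, 2)))), -1))
Add(Add(Function('v')(Function('Y')(-4), -28), -1792), O) = Add(Add(Pow(Add(Mul(4, -4), Mul(2, Pow(2, Rational(1, 2)))), -1), -1792), -1715) = Add(Add(Pow(Add(-16, Mul(2, Pow(2, Rational(1, 2)))), -1), -1792), -1715) = Add(Add(-1792, Pow(Add(-16, Mul(2, Pow(2, Rational(1, 2)))), -1)), -1715) = Add(-3507, Pow(Add(-16, Mul(2, Pow(2, Rational(1, 2)))), -1))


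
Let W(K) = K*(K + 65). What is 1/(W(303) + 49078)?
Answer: 1/160582 ≈ 6.2273e-6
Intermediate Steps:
W(K) = K*(65 + K)
1/(W(303) + 49078) = 1/(303*(65 + 303) + 49078) = 1/(303*368 + 49078) = 1/(111504 + 49078) = 1/160582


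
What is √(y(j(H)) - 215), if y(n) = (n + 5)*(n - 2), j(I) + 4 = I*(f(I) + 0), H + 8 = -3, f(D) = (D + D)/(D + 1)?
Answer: 3*√1349/5 ≈ 22.037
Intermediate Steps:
f(D) = 2*D/(1 + D) (f(D) = (2*D)/(1 + D) = 2*D/(1 + D))
H = -11 (H = -8 - 3 = -11)
j(I) = -4 + 2*I²/(1 + I) (j(I) = -4 + I*(2*I/(1 + I) + 0) = -4 + I*(2*I/(1 + I)) = -4 + 2*I²/(1 + I))
y(n) = (-2 + n)*(5 + n) (y(n) = (5 + n)*(-2 + n) = (-2 + n)*(5 + n))
√(y(j(H)) - 215) = √((-10 + (2*(-2 + (-11)² - 2*(-11))/(1 - 11))² + 3*(2*(-2 + (-11)² - 2*(-11))/(1 - 11))) - 215) = √((-10 + (2*(-2 + 121 + 22)/(-10))² + 3*(2*(-2 + 121 + 22)/(-10))) - 215) = √((-10 + (2*(-⅒)*141)² + 3*(2*(-⅒)*141)) - 215) = √((-10 + (-141/5)² + 3*(-141/5)) - 215) = √((-10 + 19881/25 - 423/5) - 215) = √(17516/25 - 215) = √(12141/25) = 3*√1349/5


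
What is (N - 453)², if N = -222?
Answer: 455625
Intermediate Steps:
(N - 453)² = (-222 - 453)² = (-675)² = 455625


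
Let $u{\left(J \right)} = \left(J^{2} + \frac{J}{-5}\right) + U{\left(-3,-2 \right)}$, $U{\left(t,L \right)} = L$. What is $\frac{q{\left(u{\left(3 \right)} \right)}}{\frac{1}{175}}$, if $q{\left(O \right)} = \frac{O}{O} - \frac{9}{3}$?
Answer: $-350$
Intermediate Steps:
$u{\left(J \right)} = -2 + J^{2} - \frac{J}{5}$ ($u{\left(J \right)} = \left(J^{2} + \frac{J}{-5}\right) - 2 = \left(J^{2} - \frac{J}{5}\right) - 2 = -2 + J^{2} - \frac{J}{5}$)
$q{\left(O \right)} = -2$ ($q{\left(O \right)} = 1 - 3 = -2$)
$\frac{q{\left(u{\left(3 \right)} \right)}}{\frac{1}{175}} = - \frac{2}{\frac{1}{175}} = - 2 \frac{1}{\frac{1}{175}} = \left(-2\right) 175 = -350$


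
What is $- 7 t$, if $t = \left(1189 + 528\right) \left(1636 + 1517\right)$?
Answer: $-37895907$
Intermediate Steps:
$t = 5413701$ ($t = 1717 \cdot 3153 = 5413701$)
$- 7 t = \left(-7\right) 5413701 = -37895907$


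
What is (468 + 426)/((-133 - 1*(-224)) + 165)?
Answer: 447/128 ≈ 3.4922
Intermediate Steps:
(468 + 426)/((-133 - 1*(-224)) + 165) = 894/((-133 + 224) + 165) = 894/(91 + 165) = 894/256 = 894*(1/256) = 447/128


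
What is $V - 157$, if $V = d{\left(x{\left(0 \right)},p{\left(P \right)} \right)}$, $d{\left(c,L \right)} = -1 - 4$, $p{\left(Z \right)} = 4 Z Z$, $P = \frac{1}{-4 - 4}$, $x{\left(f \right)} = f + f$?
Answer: $-162$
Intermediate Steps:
$x{\left(f \right)} = 2 f$
$P = - \frac{1}{8}$ ($P = \frac{1}{-8} = - \frac{1}{8} \approx -0.125$)
$p{\left(Z \right)} = 4 Z^{2}$
$d{\left(c,L \right)} = -5$
$V = -5$
$V - 157 = -5 - 157 = -162$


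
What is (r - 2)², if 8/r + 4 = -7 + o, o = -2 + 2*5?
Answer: 196/9 ≈ 21.778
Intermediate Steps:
o = 8 (o = -2 + 10 = 8)
r = -8/3 (r = 8/(-4 + (-7 + 8)) = 8/(-4 + 1) = 8/(-3) = 8*(-⅓) = -8/3 ≈ -2.6667)
(r - 2)² = (-8/3 - 2)² = (-14/3)² = 196/9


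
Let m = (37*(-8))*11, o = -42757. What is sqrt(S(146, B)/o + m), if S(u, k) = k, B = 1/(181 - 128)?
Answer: I*sqrt(98938172101593)/174317 ≈ 57.061*I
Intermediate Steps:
B = 1/53 ≈ 0.018868
m = -3256 (m = -296*11 = -3256)
sqrt(S(146, B)/o + m) = sqrt((1/53)/(-42757) - 3256) = sqrt((1/53)*(-1/42757) - 3256) = sqrt(-1/2266121 - 3256) = sqrt(-7378489977/2266121) = I*sqrt(98938172101593)/174317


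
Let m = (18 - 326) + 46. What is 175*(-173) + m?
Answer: -30537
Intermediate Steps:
m = -262 (m = -308 + 46 = -262)
175*(-173) + m = 175*(-173) - 262 = -30275 - 262 = -30537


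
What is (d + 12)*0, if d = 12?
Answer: 0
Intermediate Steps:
(d + 12)*0 = (12 + 12)*0 = 24*0 = 0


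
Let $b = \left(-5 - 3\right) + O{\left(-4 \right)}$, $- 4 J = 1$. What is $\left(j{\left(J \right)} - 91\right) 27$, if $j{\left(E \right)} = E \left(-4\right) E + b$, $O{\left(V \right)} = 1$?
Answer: $- \frac{10611}{4} \approx -2652.8$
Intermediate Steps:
$J = - \frac{1}{4}$ ($J = \left(- \frac{1}{4}\right) 1 = - \frac{1}{4} \approx -0.25$)
$b = -7$ ($b = \left(-5 - 3\right) + 1 = -8 + 1 = -7$)
$j{\left(E \right)} = -7 - 4 E^{2}$ ($j{\left(E \right)} = E \left(-4\right) E - 7 = - 4 E E - 7 = - 4 E^{2} - 7 = -7 - 4 E^{2}$)
$\left(j{\left(J \right)} - 91\right) 27 = \left(\left(-7 - 4 \left(- \frac{1}{4}\right)^{2}\right) - 91\right) 27 = \left(\left(-7 - \frac{1}{4}\right) - 91\right) 27 = \left(- \frac{29}{4} - 91\right) 27 = \left(- \frac{393}{4}\right) 27 = - \frac{10611}{4}$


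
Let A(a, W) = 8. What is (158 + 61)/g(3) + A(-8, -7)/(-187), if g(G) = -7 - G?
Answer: -41033/1870 ≈ -21.943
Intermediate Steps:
(158 + 61)/g(3) + A(-8, -7)/(-187) = (158 + 61)/(-7 - 1*3) + 8/(-187) = 219/(-7 - 3) + 8*(-1/187) = 219/(-10) - 8/187 = 219*(-⅒) - 8/187 = -219/10 - 8/187 = -41033/1870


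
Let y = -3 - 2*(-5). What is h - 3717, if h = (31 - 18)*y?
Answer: -3626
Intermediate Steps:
y = 7 (y = -3 + 10 = 7)
h = 91 (h = (31 - 18)*7 = 13*7 = 91)
h - 3717 = 91 - 3717 = -3626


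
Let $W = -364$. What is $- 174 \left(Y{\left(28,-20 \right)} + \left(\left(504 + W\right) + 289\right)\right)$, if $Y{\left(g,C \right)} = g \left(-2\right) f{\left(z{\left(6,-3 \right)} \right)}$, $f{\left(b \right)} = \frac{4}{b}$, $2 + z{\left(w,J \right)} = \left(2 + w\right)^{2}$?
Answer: $- \frac{2294538}{31} \approx -74017.0$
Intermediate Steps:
$z{\left(w,J \right)} = -2 + \left(2 + w\right)^{2}$
$Y{\left(g,C \right)} = - \frac{4 g}{31}$ ($Y{\left(g,C \right)} = g \left(-2\right) \frac{4}{-2 + \left(2 + 6\right)^{2}} = - 2 g \frac{4}{-2 + 8^{2}} = - 2 g \frac{4}{-2 + 64} = - 2 g \frac{4}{62} = - 2 g 4 \cdot \frac{1}{62} = - 2 g \frac{2}{31} = - \frac{4 g}{31}$)
$- 174 \left(Y{\left(28,-20 \right)} + \left(\left(504 + W\right) + 289\right)\right) = - 174 \left(\left(- \frac{4}{31}\right) 28 + \left(\left(504 - 364\right) + 289\right)\right) = - 174 \left(- \frac{112}{31} + \left(140 + 289\right)\right) = - 174 \left(- \frac{112}{31} + 429\right) = \left(-174\right) \frac{13187}{31} = - \frac{2294538}{31}$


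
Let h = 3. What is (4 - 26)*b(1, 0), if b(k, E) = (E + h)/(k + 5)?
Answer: -11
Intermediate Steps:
b(k, E) = (3 + E)/(5 + k) (b(k, E) = (E + 3)/(k + 5) = (3 + E)/(5 + k))
(4 - 26)*b(1, 0) = (4 - 26)*((3 + 0)/(5 + 1)) = -22*3/6 = -11*3/3 = -22*½ = -11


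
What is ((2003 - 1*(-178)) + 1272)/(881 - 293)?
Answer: 1151/196 ≈ 5.8725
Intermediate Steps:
((2003 - 1*(-178)) + 1272)/(881 - 293) = ((2003 + 178) + 1272)/588 = (2181 + 1272)*(1/588) = 3453*(1/588) = 1151/196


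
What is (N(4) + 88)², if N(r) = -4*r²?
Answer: 576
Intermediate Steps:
(N(4) + 88)² = (-4*4² + 88)² = (-4*16 + 88)² = (-64 + 88)² = 24² = 576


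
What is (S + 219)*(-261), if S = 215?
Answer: -113274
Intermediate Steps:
(S + 219)*(-261) = (215 + 219)*(-261) = 434*(-261) = -113274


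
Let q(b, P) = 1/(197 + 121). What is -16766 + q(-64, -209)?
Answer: -5331587/318 ≈ -16766.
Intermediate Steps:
q(b, P) = 1/318
-16766 + q(-64, -209) = -16766 + 1/318 = -5331587/318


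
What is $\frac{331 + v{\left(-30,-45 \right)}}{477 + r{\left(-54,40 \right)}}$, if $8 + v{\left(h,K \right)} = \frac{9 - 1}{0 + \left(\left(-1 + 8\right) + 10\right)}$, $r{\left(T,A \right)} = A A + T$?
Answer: $\frac{5499}{34391} \approx 0.1599$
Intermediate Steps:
$r{\left(T,A \right)} = T + A^{2}$ ($r{\left(T,A \right)} = A^{2} + T = T + A^{2}$)
$v{\left(h,K \right)} = - \frac{128}{17}$ ($v{\left(h,K \right)} = -8 + \frac{9 - 1}{0 + \left(\left(-1 + 8\right) + 10\right)} = -8 + \frac{8}{0 + \left(7 + 10\right)} = -8 + \frac{8}{0 + 17} = -8 + \frac{8}{17} = - \frac{128}{17}$)
$\frac{331 + v{\left(-30,-45 \right)}}{477 + r{\left(-54,40 \right)}} = \frac{331 - \frac{128}{17}}{477 - \left(54 - 40^{2}\right)} = \frac{5499}{17 \left(477 + \left(-54 + 1600\right)\right)} = \frac{5499}{17 \left(477 + 1546\right)} = \frac{5499}{17 \cdot 2023} = \frac{5499}{17} \cdot \frac{1}{2023} = \frac{5499}{34391}$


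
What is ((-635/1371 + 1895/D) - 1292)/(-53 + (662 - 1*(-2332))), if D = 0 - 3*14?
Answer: -503403/1106854 ≈ -0.45481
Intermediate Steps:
D = -42 (D = 0 - 42 = -42)
((-635/1371 + 1895/D) - 1292)/(-53 + (662 - 1*(-2332))) = ((-635/1371 + 1895/(-42)) - 1292)/(-53 + (662 - 1*(-2332))) = ((-635*1/1371 + 1895*(-1/42)) - 1292)/(-53 + (662 + 2332)) = ((-635/1371 - 1895/42) - 1292)/(-53 + 2994) = (-291635/6398 - 1292)/2941 = -8557851/6398*1/2941 = -503403/1106854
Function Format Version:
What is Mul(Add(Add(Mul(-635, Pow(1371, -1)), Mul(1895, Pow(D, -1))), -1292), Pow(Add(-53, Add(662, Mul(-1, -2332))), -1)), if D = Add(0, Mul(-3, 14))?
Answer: Rational(-503403, 1106854) ≈ -0.45481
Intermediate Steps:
D = -42 (D = Add(0, -42) = -42)
Mul(Add(Add(Mul(-635, Pow(1371, -1)), Mul(1895, Pow(D, -1))), -1292), Pow(Add(-53, Add(662, Mul(-1, -2332))), -1)) = Mul(Add(Add(Mul(-635, Pow(1371, -1)), Mul(1895, Pow(-42, -1))), -1292), Pow(Add(-53, Add(662, Mul(-1, -2332))), -1)) = Mul(Add(Add(Mul(-635, Rational(1, 1371)), Mul(1895, Rational(-1, 42))), -1292), Pow(Add(-53, Add(662, 2332)), -1)) = Mul(Add(Add(Rational(-635, 1371), Rational(-1895, 42)), -1292), Pow(Add(-53, 2994), -1)) = Mul(Add(Rational(-291635, 6398), -1292), Pow(2941, -1)) = Mul(Rational(-8557851, 6398), Rational(1, 2941)) = Rational(-503403, 1106854)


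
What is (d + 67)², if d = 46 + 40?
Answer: 23409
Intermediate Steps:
d = 86
(d + 67)² = (86 + 67)² = 153² = 23409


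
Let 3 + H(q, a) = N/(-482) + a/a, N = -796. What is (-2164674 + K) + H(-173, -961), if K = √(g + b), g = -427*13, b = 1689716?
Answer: -521686518/241 + √1684165 ≈ -2.1634e+6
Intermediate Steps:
g = -5551
H(q, a) = -84/241 (H(q, a) = -3 + (-796/(-482) + a/a) = -3 + (-796*(-1/482) + 1) = -3 + (398/241 + 1) = -3 + 639/241 = -84/241)
K = √1684165 (K = √(-5551 + 1689716) = √1684165 ≈ 1297.8)
(-2164674 + K) + H(-173, -961) = (-2164674 + √1684165) - 84/241 = -521686518/241 + √1684165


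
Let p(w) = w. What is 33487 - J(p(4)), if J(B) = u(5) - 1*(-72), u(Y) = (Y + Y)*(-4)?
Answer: 33455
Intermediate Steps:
u(Y) = -8*Y (u(Y) = (2*Y)*(-4) = -8*Y)
J(B) = 32 (J(B) = -8*5 - 1*(-72) = -40 + 72 = 32)
33487 - J(p(4)) = 33487 - 1*32 = 33487 - 32 = 33455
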